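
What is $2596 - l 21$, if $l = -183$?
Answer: $6439$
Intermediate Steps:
$2596 - l 21 = 2596 - \left(-183\right) 21 = 2596 - -3843 = 2596 + 3843 = 6439$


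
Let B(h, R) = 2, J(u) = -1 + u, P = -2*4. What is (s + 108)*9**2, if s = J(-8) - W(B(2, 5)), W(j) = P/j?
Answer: 8343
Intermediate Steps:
P = -8
W(j) = -8/j
s = -5 (s = (-1 - 8) - (-8)/2 = -9 - (-8)/2 = -9 - 1*(-4) = -9 + 4 = -5)
(s + 108)*9**2 = (-5 + 108)*9**2 = 103*81 = 8343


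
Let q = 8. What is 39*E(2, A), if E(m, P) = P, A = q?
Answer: 312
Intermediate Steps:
A = 8
39*E(2, A) = 39*8 = 312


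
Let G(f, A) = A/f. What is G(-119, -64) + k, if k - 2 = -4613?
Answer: -548645/119 ≈ -4610.5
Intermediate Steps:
k = -4611 (k = 2 - 4613 = -4611)
G(-119, -64) + k = -64/(-119) - 4611 = -64*(-1/119) - 4611 = 64/119 - 4611 = -548645/119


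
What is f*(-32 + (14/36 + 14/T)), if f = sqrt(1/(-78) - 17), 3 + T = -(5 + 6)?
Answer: -587*I*sqrt(103506)/1404 ≈ -134.51*I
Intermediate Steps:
T = -14 (T = -3 - (5 + 6) = -3 - 1*11 = -3 - 11 = -14)
f = I*sqrt(103506)/78 (f = sqrt(1*(-1/78) - 17) = sqrt(-1/78 - 17) = sqrt(-1327/78) = I*sqrt(103506)/78 ≈ 4.1247*I)
f*(-32 + (14/36 + 14/T)) = (I*sqrt(103506)/78)*(-32 + (14/36 + 14/(-14))) = (I*sqrt(103506)/78)*(-32 + (14*(1/36) + 14*(-1/14))) = (I*sqrt(103506)/78)*(-32 + (7/18 - 1)) = (I*sqrt(103506)/78)*(-32 - 11/18) = (I*sqrt(103506)/78)*(-587/18) = -587*I*sqrt(103506)/1404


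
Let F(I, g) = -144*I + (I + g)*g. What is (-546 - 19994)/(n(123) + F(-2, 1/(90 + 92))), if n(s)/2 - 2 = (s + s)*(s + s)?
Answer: -680366960/4018735813 ≈ -0.16930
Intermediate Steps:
n(s) = 4 + 8*s**2 (n(s) = 4 + 2*((s + s)*(s + s)) = 4 + 2*((2*s)*(2*s)) = 4 + 2*(4*s**2) = 4 + 8*s**2)
F(I, g) = -144*I + g*(I + g)
(-546 - 19994)/(n(123) + F(-2, 1/(90 + 92))) = (-546 - 19994)/((4 + 8*123**2) + ((1/(90 + 92))**2 - 144*(-2) - 2/(90 + 92))) = -20540/((4 + 8*15129) + ((1/182)**2 + 288 - 2/182)) = -20540/((4 + 121032) + ((1/182)**2 + 288 - 2*1/182)) = -20540/(121036 + (1/33124 + 288 - 1/91)) = -20540/(121036 + 9539349/33124) = -20540/4018735813/33124 = -20540*33124/4018735813 = -680366960/4018735813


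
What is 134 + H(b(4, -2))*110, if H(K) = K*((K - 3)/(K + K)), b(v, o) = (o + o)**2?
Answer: 849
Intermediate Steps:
b(v, o) = 4*o**2 (b(v, o) = (2*o)**2 = 4*o**2)
H(K) = -3/2 + K/2 (H(K) = K*((-3 + K)/((2*K))) = K*((-3 + K)*(1/(2*K))) = K*((-3 + K)/(2*K)) = -3/2 + K/2)
134 + H(b(4, -2))*110 = 134 + (-3/2 + (4*(-2)**2)/2)*110 = 134 + (-3/2 + (4*4)/2)*110 = 134 + (-3/2 + (1/2)*16)*110 = 134 + (-3/2 + 8)*110 = 134 + (13/2)*110 = 134 + 715 = 849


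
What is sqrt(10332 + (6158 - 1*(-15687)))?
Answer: sqrt(32177) ≈ 179.38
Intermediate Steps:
sqrt(10332 + (6158 - 1*(-15687))) = sqrt(10332 + (6158 + 15687)) = sqrt(10332 + 21845) = sqrt(32177)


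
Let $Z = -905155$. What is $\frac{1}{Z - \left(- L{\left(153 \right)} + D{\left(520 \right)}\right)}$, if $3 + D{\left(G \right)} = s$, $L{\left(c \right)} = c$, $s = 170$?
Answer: $- \frac{1}{905169} \approx -1.1048 \cdot 10^{-6}$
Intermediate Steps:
$D{\left(G \right)} = 167$ ($D{\left(G \right)} = -3 + 170 = 167$)
$\frac{1}{Z - \left(- L{\left(153 \right)} + D{\left(520 \right)}\right)} = \frac{1}{-905155 + \left(153 - 167\right)} = \frac{1}{-905155 - 14} = \frac{1}{-905169} = - \frac{1}{905169}$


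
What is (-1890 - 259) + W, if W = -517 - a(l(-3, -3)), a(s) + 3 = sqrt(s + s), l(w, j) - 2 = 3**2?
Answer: -2663 - sqrt(22) ≈ -2667.7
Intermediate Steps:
l(w, j) = 11 (l(w, j) = 2 + 3**2 = 2 + 9 = 11)
a(s) = -3 + sqrt(2)*sqrt(s) (a(s) = -3 + sqrt(s + s) = -3 + sqrt(2*s) = -3 + sqrt(2)*sqrt(s))
W = -514 - sqrt(22) (W = -517 - (-3 + sqrt(2)*sqrt(11)) = -517 - (-3 + sqrt(22)) = -517 + (3 - sqrt(22)) = -514 - sqrt(22) ≈ -518.69)
(-1890 - 259) + W = (-1890 - 259) + (-514 - sqrt(22)) = -2149 + (-514 - sqrt(22)) = -2663 - sqrt(22)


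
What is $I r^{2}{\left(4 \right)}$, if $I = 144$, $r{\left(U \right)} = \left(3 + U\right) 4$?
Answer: $112896$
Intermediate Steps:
$r{\left(U \right)} = 12 + 4 U$
$I r^{2}{\left(4 \right)} = 144 \left(12 + 4 \cdot 4\right)^{2} = 144 \left(12 + 16\right)^{2} = 144 \cdot 28^{2} = 144 \cdot 784 = 112896$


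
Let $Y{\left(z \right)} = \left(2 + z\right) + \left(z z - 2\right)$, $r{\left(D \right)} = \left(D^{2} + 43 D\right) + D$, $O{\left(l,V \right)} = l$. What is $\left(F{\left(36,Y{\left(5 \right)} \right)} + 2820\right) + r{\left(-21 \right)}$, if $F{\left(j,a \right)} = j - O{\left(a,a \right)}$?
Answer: $2343$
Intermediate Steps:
$r{\left(D \right)} = D^{2} + 44 D$
$Y{\left(z \right)} = z + z^{2}$ ($Y{\left(z \right)} = \left(2 + z\right) + \left(z^{2} - 2\right) = \left(2 + z\right) + \left(-2 + z^{2}\right) = z + z^{2}$)
$F{\left(j,a \right)} = j - a$
$\left(F{\left(36,Y{\left(5 \right)} \right)} + 2820\right) + r{\left(-21 \right)} = \left(\left(36 - 5 \left(1 + 5\right)\right) + 2820\right) - 21 \left(44 - 21\right) = \left(\left(36 - 5 \cdot 6\right) + 2820\right) - 483 = \left(\left(36 - 30\right) + 2820\right) - 483 = \left(6 + 2820\right) - 483 = 2826 - 483 = 2343$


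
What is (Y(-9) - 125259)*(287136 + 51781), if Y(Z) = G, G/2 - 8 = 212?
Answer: -42303281023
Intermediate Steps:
G = 440 (G = 16 + 2*212 = 16 + 424 = 440)
Y(Z) = 440
(Y(-9) - 125259)*(287136 + 51781) = (440 - 125259)*(287136 + 51781) = -124819*338917 = -42303281023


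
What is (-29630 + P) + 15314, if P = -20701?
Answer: -35017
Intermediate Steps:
(-29630 + P) + 15314 = (-29630 - 20701) + 15314 = -50331 + 15314 = -35017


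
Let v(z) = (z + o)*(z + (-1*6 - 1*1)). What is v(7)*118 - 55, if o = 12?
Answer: -55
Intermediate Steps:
v(z) = (-7 + z)*(12 + z) (v(z) = (z + 12)*(z + (-1*6 - 1*1)) = (12 + z)*(z + (-6 - 1)) = (12 + z)*(z - 7) = (12 + z)*(-7 + z) = (-7 + z)*(12 + z))
v(7)*118 - 55 = (-84 + 7² + 5*7)*118 - 55 = (-84 + 49 + 35)*118 - 55 = 0*118 - 55 = 0 - 55 = -55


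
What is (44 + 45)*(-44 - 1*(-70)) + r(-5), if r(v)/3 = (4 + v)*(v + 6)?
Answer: 2311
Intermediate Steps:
r(v) = 3*(4 + v)*(6 + v) (r(v) = 3*((4 + v)*(v + 6)) = 3*((4 + v)*(6 + v)) = 3*(4 + v)*(6 + v))
(44 + 45)*(-44 - 1*(-70)) + r(-5) = (44 + 45)*(-44 - 1*(-70)) + (72 + 3*(-5)² + 30*(-5)) = 89*(-44 + 70) + (72 + 3*25 - 150) = 89*26 + (72 + 75 - 150) = 2314 - 3 = 2311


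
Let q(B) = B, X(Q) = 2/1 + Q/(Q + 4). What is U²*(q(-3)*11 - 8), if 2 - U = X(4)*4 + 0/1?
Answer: -2624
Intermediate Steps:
X(Q) = 2 + Q/(4 + Q) (X(Q) = 2*1 + Q/(4 + Q) = 2 + Q/(4 + Q))
U = -8 (U = 2 - (((8 + 3*4)/(4 + 4))*4 + 0/1) = 2 - (((8 + 12)/8)*4 + 0*1) = 2 - (((⅛)*20)*4 + 0) = 2 - ((5/2)*4 + 0) = 2 - (10 + 0) = 2 - 1*10 = 2 - 10 = -8)
U²*(q(-3)*11 - 8) = (-8)²*(-3*11 - 8) = 64*(-33 - 8) = 64*(-41) = -2624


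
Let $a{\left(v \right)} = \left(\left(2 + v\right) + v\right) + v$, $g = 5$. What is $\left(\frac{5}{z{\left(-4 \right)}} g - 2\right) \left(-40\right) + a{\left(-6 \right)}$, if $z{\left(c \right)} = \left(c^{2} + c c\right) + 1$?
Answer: $\frac{1112}{33} \approx 33.697$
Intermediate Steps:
$z{\left(c \right)} = 1 + 2 c^{2}$ ($z{\left(c \right)} = \left(c^{2} + c^{2}\right) + 1 = 2 c^{2} + 1 = 1 + 2 c^{2}$)
$a{\left(v \right)} = 2 + 3 v$ ($a{\left(v \right)} = \left(2 + 2 v\right) + v = 2 + 3 v$)
$\left(\frac{5}{z{\left(-4 \right)}} g - 2\right) \left(-40\right) + a{\left(-6 \right)} = \left(\frac{5}{1 + 2 \left(-4\right)^{2}} \cdot 5 - 2\right) \left(-40\right) + \left(2 + 3 \left(-6\right)\right) = \left(\frac{5}{1 + 2 \cdot 16} \cdot 5 - 2\right) \left(-40\right) + \left(2 - 18\right) = \left(\frac{5}{1 + 32} \cdot 5 - 2\right) \left(-40\right) - 16 = \left(\frac{5}{33} \cdot 5 - 2\right) \left(-40\right) - 16 = \left(\frac{25}{33} - 2\right) \left(-40\right) - 16 = \left(- \frac{41}{33}\right) \left(-40\right) - 16 = \frac{1640}{33} - 16 = \frac{1112}{33}$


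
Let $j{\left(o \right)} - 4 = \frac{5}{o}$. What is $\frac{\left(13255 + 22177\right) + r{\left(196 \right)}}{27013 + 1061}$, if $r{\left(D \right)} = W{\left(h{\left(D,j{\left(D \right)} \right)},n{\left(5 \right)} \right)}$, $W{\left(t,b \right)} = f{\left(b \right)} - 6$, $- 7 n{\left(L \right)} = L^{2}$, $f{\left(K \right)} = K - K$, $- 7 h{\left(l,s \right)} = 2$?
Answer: $\frac{17713}{14037} \approx 1.2619$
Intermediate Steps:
$j{\left(o \right)} = 4 + \frac{5}{o}$
$h{\left(l,s \right)} = - \frac{2}{7}$ ($h{\left(l,s \right)} = \left(- \frac{1}{7}\right) 2 = - \frac{2}{7}$)
$f{\left(K \right)} = 0$
$n{\left(L \right)} = - \frac{L^{2}}{7}$
$W{\left(t,b \right)} = -6$ ($W{\left(t,b \right)} = 0 - 6 = -6$)
$r{\left(D \right)} = -6$
$\frac{\left(13255 + 22177\right) + r{\left(196 \right)}}{27013 + 1061} = \frac{\left(13255 + 22177\right) - 6}{27013 + 1061} = \frac{35432 - 6}{28074} = 35426 \cdot \frac{1}{28074} = \frac{17713}{14037}$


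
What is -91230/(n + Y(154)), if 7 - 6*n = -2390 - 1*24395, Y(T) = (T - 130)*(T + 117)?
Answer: -136845/16454 ≈ -8.3168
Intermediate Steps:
Y(T) = (-130 + T)*(117 + T)
n = 13396/3 (n = 7/6 - (-2390 - 1*24395)/6 = 7/6 - (-2390 - 24395)/6 = 7/6 - ⅙*(-26785) = 7/6 + 26785/6 = 13396/3 ≈ 4465.3)
-91230/(n + Y(154)) = -91230/(13396/3 + (-15210 + 154² - 13*154)) = -91230/(13396/3 + (-15210 + 23716 - 2002)) = -91230/(13396/3 + 6504) = -91230/32908/3 = -91230*3/32908 = -136845/16454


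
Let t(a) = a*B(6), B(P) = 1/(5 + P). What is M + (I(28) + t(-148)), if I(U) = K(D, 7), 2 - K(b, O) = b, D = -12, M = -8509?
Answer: -93593/11 ≈ -8508.5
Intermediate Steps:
K(b, O) = 2 - b
I(U) = 14 (I(U) = 2 - 1*(-12) = 2 + 12 = 14)
t(a) = a/11 (t(a) = a/(5 + 6) = a/11)
M + (I(28) + t(-148)) = -8509 + (14 + (1/11)*(-148)) = -8509 + (14 - 148/11) = -8509 + 6/11 = -93593/11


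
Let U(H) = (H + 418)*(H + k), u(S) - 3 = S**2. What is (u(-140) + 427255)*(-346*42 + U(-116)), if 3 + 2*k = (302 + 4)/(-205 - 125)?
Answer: -1232718565688/55 ≈ -2.2413e+10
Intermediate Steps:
u(S) = 3 + S**2
k = -108/55 (k = -3/2 + ((302 + 4)/(-205 - 125))/2 = -3/2 + (306/(-330))/2 = -3/2 + (306*(-1/330))/2 = -3/2 + (1/2)*(-51/55) = -3/2 - 51/110 = -108/55 ≈ -1.9636)
U(H) = (418 + H)*(-108/55 + H) (U(H) = (H + 418)*(H - 108/55) = (418 + H)*(-108/55 + H))
(u(-140) + 427255)*(-346*42 + U(-116)) = ((3 + (-140)**2) + 427255)*(-346*42 + (-4104/5 + (-116)**2 + (22882/55)*(-116))) = ((3 + 19600) + 427255)*(-14532 + (-4104/5 + 13456 - 2654312/55)) = (19603 + 427255)*(-14532 - 1959376/55) = 446858*(-2758636/55) = -1232718565688/55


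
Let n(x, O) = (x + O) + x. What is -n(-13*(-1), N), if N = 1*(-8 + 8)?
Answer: -26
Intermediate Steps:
N = 0 (N = 1*0 = 0)
n(x, O) = O + 2*x (n(x, O) = (O + x) + x = O + 2*x)
-n(-13*(-1), N) = -(0 + 2*(-13*(-1))) = -(0 + 2*13) = -(0 + 26) = -1*26 = -26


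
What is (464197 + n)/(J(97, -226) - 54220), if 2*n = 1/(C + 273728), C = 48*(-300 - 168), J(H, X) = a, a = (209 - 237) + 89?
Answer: -233271990017/27216413952 ≈ -8.5710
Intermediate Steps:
a = 61 (a = -28 + 89 = 61)
J(H, X) = 61
C = -22464 (C = 48*(-468) = -22464)
n = 1/502528 (n = 1/(2*(-22464 + 273728)) = (½)/251264 = (½)*(1/251264) = 1/502528 ≈ 1.9899e-6)
(464197 + n)/(J(97, -226) - 54220) = (464197 + 1/502528)/(61 - 54220) = (233271990017/502528)/(-54159) = (233271990017/502528)*(-1/54159) = -233271990017/27216413952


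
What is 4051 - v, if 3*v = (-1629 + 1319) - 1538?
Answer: 4667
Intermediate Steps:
v = -616 (v = ((-1629 + 1319) - 1538)/3 = (-310 - 1538)/3 = (⅓)*(-1848) = -616)
4051 - v = 4051 - 1*(-616) = 4051 + 616 = 4667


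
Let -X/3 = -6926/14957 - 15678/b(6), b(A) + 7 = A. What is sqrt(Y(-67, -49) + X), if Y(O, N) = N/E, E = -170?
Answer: I*sqrt(304076778797645830)/2542690 ≈ 216.87*I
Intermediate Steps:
b(A) = -7 + A
X = -703466760/14957 (X = -3*(-6926/14957 - 15678/(-7 + 6)) = -3*(-6926*1/14957 - 15678/(-1)) = -3*(-6926/14957 - 15678*(-1)) = -3*(-6926/14957 + 15678) = -3*234488920/14957 = -703466760/14957 ≈ -47033.)
Y(O, N) = -N/170 (Y(O, N) = N/(-170) = N*(-1/170) = -N/170)
sqrt(Y(-67, -49) + X) = sqrt(-1/170*(-49) - 703466760/14957) = sqrt(49/170 - 703466760/14957) = sqrt(-119588616307/2542690) = I*sqrt(304076778797645830)/2542690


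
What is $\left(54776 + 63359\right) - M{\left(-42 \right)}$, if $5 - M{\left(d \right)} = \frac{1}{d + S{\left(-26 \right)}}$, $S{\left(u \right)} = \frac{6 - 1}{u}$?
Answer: $\frac{129588584}{1097} \approx 1.1813 \cdot 10^{5}$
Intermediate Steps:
$S{\left(u \right)} = \frac{5}{u}$ ($S{\left(u \right)} = \frac{6 - 1}{u} = \frac{5}{u}$)
$M{\left(d \right)} = 5 - \frac{1}{- \frac{5}{26} + d}$ ($M{\left(d \right)} = 5 - \frac{1}{d + \frac{5}{-26}} = 5 - \frac{1}{d + 5 \left(- \frac{1}{26}\right)} = 5 - \frac{1}{d - \frac{5}{26}} = 5 - \frac{1}{- \frac{5}{26} + d}$)
$\left(54776 + 63359\right) - M{\left(-42 \right)} = \left(54776 + 63359\right) - \frac{-51 + 130 \left(-42\right)}{-5 + 26 \left(-42\right)} = 118135 - \frac{-51 - 5460}{-5 - 1092} = 118135 - \frac{1}{-1097} \left(-5511\right) = 118135 - \left(- \frac{1}{1097}\right) \left(-5511\right) = 118135 - \frac{5511}{1097} = \frac{129588584}{1097}$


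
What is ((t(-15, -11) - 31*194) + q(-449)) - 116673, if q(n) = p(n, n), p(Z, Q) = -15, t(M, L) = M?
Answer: -122717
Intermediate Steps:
q(n) = -15
((t(-15, -11) - 31*194) + q(-449)) - 116673 = ((-15 - 31*194) - 15) - 116673 = ((-15 - 6014) - 15) - 116673 = (-6029 - 15) - 116673 = -6044 - 116673 = -122717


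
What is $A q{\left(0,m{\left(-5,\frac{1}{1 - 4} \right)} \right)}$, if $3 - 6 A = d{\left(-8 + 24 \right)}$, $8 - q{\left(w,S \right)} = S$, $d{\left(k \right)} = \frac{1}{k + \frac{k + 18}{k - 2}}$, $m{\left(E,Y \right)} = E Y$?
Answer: $\frac{3610}{1161} \approx 3.1094$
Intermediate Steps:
$d{\left(k \right)} = \frac{1}{k + \frac{18 + k}{-2 + k}}$
$q{\left(w,S \right)} = 8 - S$
$A = \frac{190}{387}$ ($A = \frac{1}{2} - \frac{\frac{1}{18 + \left(-8 + 24\right)^{2} - \left(-8 + 24\right)} \left(-2 + \left(-8 + 24\right)\right)}{6} = \frac{1}{2} - \frac{\frac{1}{18 + 16^{2} - 16} \left(-2 + 16\right)}{6} = \frac{1}{2} - \frac{\frac{1}{18 + 256 - 16} \cdot 14}{6} = \frac{1}{2} - \frac{\frac{1}{258} \cdot 14}{6} = \frac{1}{2} - \frac{7}{774} = \frac{190}{387} \approx 0.49096$)
$A q{\left(0,m{\left(-5,\frac{1}{1 - 4} \right)} \right)} = \frac{190 \left(8 - - \frac{5}{1 - 4}\right)}{387} = \frac{190 \left(8 - - \frac{5}{-3}\right)}{387} = \frac{190 \left(8 - \left(-5\right) \left(- \frac{1}{3}\right)\right)}{387} = \frac{190 \left(8 - \frac{5}{3}\right)}{387} = \frac{190}{387} \cdot \frac{19}{3} = \frac{3610}{1161}$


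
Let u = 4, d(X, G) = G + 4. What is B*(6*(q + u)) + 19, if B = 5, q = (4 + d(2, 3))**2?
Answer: 3769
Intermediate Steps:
d(X, G) = 4 + G
q = 121 (q = (4 + (4 + 3))**2 = (4 + 7)**2 = 11**2 = 121)
B*(6*(q + u)) + 19 = 5*(6*(121 + 4)) + 19 = 5*(6*125) + 19 = 5*750 + 19 = 3750 + 19 = 3769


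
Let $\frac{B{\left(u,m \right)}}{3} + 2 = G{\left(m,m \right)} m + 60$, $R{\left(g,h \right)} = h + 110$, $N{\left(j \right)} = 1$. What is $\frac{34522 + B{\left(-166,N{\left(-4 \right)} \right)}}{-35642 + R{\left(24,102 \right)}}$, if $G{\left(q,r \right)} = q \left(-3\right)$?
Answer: $- \frac{34687}{35430} \approx -0.97903$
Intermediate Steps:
$G{\left(q,r \right)} = - 3 q$
$R{\left(g,h \right)} = 110 + h$
$B{\left(u,m \right)} = 174 - 9 m^{2}$ ($B{\left(u,m \right)} = -6 + 3 \left(- 3 m m + 60\right) = -6 + 3 \left(- 3 m^{2} + 60\right) = -6 + 3 \left(60 - 3 m^{2}\right) = -6 - \left(-180 + 9 m^{2}\right) = 174 - 9 m^{2}$)
$\frac{34522 + B{\left(-166,N{\left(-4 \right)} \right)}}{-35642 + R{\left(24,102 \right)}} = \frac{34522 + \left(174 - 9 \cdot 1^{2}\right)}{-35642 + \left(110 + 102\right)} = \frac{34522 + \left(174 - 9\right)}{-35642 + 212} = \frac{34522 + \left(174 - 9\right)}{-35430} = \left(34522 + 165\right) \left(- \frac{1}{35430}\right) = 34687 \left(- \frac{1}{35430}\right) = - \frac{34687}{35430}$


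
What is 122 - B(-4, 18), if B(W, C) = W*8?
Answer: 154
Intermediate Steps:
B(W, C) = 8*W
122 - B(-4, 18) = 122 - 8*(-4) = 122 - 1*(-32) = 122 + 32 = 154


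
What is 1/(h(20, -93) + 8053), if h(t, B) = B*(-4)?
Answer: 1/8425 ≈ 0.00011869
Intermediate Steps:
h(t, B) = -4*B
1/(h(20, -93) + 8053) = 1/(-4*(-93) + 8053) = 1/(372 + 8053) = 1/8425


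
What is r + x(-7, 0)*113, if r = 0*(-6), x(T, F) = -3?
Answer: -339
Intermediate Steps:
r = 0
r + x(-7, 0)*113 = 0 - 3*113 = 0 - 339 = -339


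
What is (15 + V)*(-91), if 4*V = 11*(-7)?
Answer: 1547/4 ≈ 386.75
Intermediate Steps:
V = -77/4 (V = (11*(-7))/4 = (1/4)*(-77) = -77/4 ≈ -19.250)
(15 + V)*(-91) = (15 - 77/4)*(-91) = -17/4*(-91) = 1547/4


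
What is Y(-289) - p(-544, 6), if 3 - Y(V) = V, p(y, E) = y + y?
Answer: 1380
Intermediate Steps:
p(y, E) = 2*y
Y(V) = 3 - V
Y(-289) - p(-544, 6) = (3 - 1*(-289)) - 2*(-544) = (3 + 289) - 1*(-1088) = 292 + 1088 = 1380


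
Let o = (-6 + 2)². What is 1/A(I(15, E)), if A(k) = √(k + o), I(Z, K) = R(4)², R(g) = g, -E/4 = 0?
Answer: √2/8 ≈ 0.17678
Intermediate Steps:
E = 0 (E = -4*0 = 0)
I(Z, K) = 16 (I(Z, K) = 4² = 16)
o = 16 (o = (-4)² = 16)
A(k) = √(16 + k) (A(k) = √(k + 16) = √(16 + k))
1/A(I(15, E)) = 1/(√(16 + 16)) = 1/(√32) = 1/(4*√2) = √2/8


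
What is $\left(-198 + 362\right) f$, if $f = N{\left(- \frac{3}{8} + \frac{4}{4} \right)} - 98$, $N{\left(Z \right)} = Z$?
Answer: $- \frac{31939}{2} \approx -15970.0$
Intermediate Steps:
$f = - \frac{779}{8}$ ($f = \left(- \frac{3}{8} + \frac{4}{4}\right) - 98 = \left(\left(-3\right) \frac{1}{8} + 4 \cdot \frac{1}{4}\right) - 98 = \left(- \frac{3}{8} + 1\right) - 98 = \frac{5}{8} - 98 = - \frac{779}{8} \approx -97.375$)
$\left(-198 + 362\right) f = \left(-198 + 362\right) \left(- \frac{779}{8}\right) = 164 \left(- \frac{779}{8}\right) = - \frac{31939}{2}$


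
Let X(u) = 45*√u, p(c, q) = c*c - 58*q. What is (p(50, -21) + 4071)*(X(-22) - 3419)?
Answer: -26630591 + 350505*I*√22 ≈ -2.6631e+7 + 1.644e+6*I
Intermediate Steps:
p(c, q) = c² - 58*q
(p(50, -21) + 4071)*(X(-22) - 3419) = ((50² - 58*(-21)) + 4071)*(45*√(-22) - 3419) = ((2500 + 1218) + 4071)*(45*(I*√22) - 3419) = (3718 + 4071)*(45*I*√22 - 3419) = 7789*(-3419 + 45*I*√22) = -26630591 + 350505*I*√22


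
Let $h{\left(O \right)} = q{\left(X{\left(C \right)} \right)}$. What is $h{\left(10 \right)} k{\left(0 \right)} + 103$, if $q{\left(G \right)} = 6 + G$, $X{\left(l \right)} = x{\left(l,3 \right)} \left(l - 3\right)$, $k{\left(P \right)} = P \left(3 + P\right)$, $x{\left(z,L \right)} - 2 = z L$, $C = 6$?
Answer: $103$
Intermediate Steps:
$x{\left(z,L \right)} = 2 + L z$ ($x{\left(z,L \right)} = 2 + z L = 2 + L z$)
$X{\left(l \right)} = \left(-3 + l\right) \left(2 + 3 l\right)$ ($X{\left(l \right)} = \left(2 + 3 l\right) \left(l - 3\right) = \left(2 + 3 l\right) \left(-3 + l\right) = \left(-3 + l\right) \left(2 + 3 l\right)$)
$h{\left(O \right)} = 66$ ($h{\left(O \right)} = 6 + \left(-3 + 6\right) \left(2 + 3 \cdot 6\right) = 6 + 3 \left(2 + 18\right) = 6 + 3 \cdot 20 = 6 + 60 = 66$)
$h{\left(10 \right)} k{\left(0 \right)} + 103 = 66 \cdot 0 \left(3 + 0\right) + 103 = 66 \cdot 0 \cdot 3 + 103 = 66 \cdot 0 + 103 = 0 + 103 = 103$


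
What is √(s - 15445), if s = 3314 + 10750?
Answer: I*√1381 ≈ 37.162*I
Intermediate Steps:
s = 14064
√(s - 15445) = √(14064 - 15445) = √(-1381) = I*√1381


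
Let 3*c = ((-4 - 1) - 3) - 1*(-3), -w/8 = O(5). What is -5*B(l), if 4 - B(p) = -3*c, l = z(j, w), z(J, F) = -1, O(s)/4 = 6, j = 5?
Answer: 5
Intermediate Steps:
O(s) = 24 (O(s) = 4*6 = 24)
w = -192 (w = -8*24 = -192)
l = -1
c = -5/3 (c = (((-4 - 1) - 3) - 1*(-3))/3 = ((-5 - 3) + 3)/3 = (-8 + 3)/3 = (1/3)*(-5) = -5/3 ≈ -1.6667)
B(p) = -1 (B(p) = 4 - (-3)*(-5)/3 = 4 - 1*5 = 4 - 5 = -1)
-5*B(l) = -5*(-1) = 5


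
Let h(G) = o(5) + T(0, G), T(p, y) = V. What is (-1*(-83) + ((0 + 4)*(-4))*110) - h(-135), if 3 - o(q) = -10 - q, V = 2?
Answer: -1697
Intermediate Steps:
T(p, y) = 2
o(q) = 13 + q (o(q) = 3 - (-10 - q) = 3 + (10 + q) = 13 + q)
h(G) = 20 (h(G) = (13 + 5) + 2 = 18 + 2 = 20)
(-1*(-83) + ((0 + 4)*(-4))*110) - h(-135) = (-1*(-83) + ((0 + 4)*(-4))*110) - 1*20 = (83 + (4*(-4))*110) - 20 = (83 - 16*110) - 20 = (83 - 1760) - 20 = -1677 - 20 = -1697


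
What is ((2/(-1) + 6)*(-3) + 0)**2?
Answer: 144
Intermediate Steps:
((2/(-1) + 6)*(-3) + 0)**2 = ((2*(-1) + 6)*(-3) + 0)**2 = ((-2 + 6)*(-3) + 0)**2 = (4*(-3) + 0)**2 = (-12 + 0)**2 = (-12)**2 = 144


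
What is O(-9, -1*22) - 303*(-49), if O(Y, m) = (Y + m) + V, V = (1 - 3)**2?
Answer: 14820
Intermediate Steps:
V = 4 (V = (-2)**2 = 4)
O(Y, m) = 4 + Y + m (O(Y, m) = (Y + m) + 4 = 4 + Y + m)
O(-9, -1*22) - 303*(-49) = (4 - 9 - 1*22) - 303*(-49) = (4 - 9 - 22) + 14847 = -27 + 14847 = 14820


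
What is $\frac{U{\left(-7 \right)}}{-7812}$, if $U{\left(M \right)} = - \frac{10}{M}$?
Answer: $- \frac{5}{27342} \approx -0.00018287$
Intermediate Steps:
$\frac{U{\left(-7 \right)}}{-7812} = \frac{\left(-10\right) \frac{1}{-7}}{-7812} = \left(-10\right) \left(- \frac{1}{7}\right) \left(- \frac{1}{7812}\right) = \frac{10}{7} \left(- \frac{1}{7812}\right) = - \frac{5}{27342}$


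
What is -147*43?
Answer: -6321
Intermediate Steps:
-147*43 = -6321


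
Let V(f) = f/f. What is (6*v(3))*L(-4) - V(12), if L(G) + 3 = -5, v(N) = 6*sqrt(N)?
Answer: -1 - 288*sqrt(3) ≈ -499.83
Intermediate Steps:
V(f) = 1
L(G) = -8 (L(G) = -3 - 5 = -8)
(6*v(3))*L(-4) - V(12) = (6*(6*sqrt(3)))*(-8) - 1*1 = (36*sqrt(3))*(-8) - 1 = -288*sqrt(3) - 1 = -1 - 288*sqrt(3)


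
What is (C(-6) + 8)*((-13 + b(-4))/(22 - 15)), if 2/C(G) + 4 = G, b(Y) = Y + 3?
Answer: -78/5 ≈ -15.600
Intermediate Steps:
b(Y) = 3 + Y
C(G) = 2/(-4 + G)
(C(-6) + 8)*((-13 + b(-4))/(22 - 15)) = (2/(-4 - 6) + 8)*((-13 + (3 - 4))/(22 - 15)) = (2/(-10) + 8)*((-13 - 1)/7) = (2*(-⅒) + 8)*(-14*⅐) = (-⅕ + 8)*(-2) = (39/5)*(-2) = -78/5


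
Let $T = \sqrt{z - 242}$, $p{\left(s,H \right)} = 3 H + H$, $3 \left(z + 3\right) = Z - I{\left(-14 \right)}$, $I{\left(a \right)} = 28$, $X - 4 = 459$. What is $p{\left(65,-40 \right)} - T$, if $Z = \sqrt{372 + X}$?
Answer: $-160 - \frac{i \sqrt{2289 - 3 \sqrt{835}}}{3} \approx -160.0 - 15.643 i$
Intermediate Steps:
$X = 463$ ($X = 4 + 459 = 463$)
$Z = \sqrt{835}$ ($Z = \sqrt{372 + 463} = \sqrt{835} \approx 28.896$)
$z = - \frac{37}{3} + \frac{\sqrt{835}}{3}$ ($z = -3 + \frac{\sqrt{835} - 28}{3} = -3 + \frac{-28 + \sqrt{835}}{3} = -3 - \left(\frac{28}{3} - \frac{\sqrt{835}}{3}\right) = - \frac{37}{3} + \frac{\sqrt{835}}{3} \approx -2.7012$)
$p{\left(s,H \right)} = 4 H$
$T = \sqrt{- \frac{763}{3} + \frac{\sqrt{835}}{3}}$ ($T = \sqrt{\left(- \frac{37}{3} + \frac{\sqrt{835}}{3}\right) - 242} = \sqrt{- \frac{763}{3} + \frac{\sqrt{835}}{3}} \approx 15.643 i$)
$p{\left(65,-40 \right)} - T = 4 \left(-40\right) - \frac{\sqrt{-2289 + 3 \sqrt{835}}}{3} = -160 - \frac{\sqrt{-2289 + 3 \sqrt{835}}}{3}$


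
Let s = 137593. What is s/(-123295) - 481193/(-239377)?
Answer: 26392091374/29513987215 ≈ 0.89422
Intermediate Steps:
s/(-123295) - 481193/(-239377) = 137593/(-123295) - 481193/(-239377) = 137593*(-1/123295) - 481193*(-1/239377) = -137593/123295 + 481193/239377 = 26392091374/29513987215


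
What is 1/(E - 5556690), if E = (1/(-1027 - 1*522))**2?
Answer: -2399401/13332727542689 ≈ -1.7996e-7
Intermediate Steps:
E = 1/2399401 (E = (1/(-1027 - 522))**2 = (1/(-1549))**2 = (-1/1549)**2 = 1/2399401 ≈ 4.1677e-7)
1/(E - 5556690) = 1/(1/2399401 - 5556690) = 1/(-13332727542689/2399401) = -2399401/13332727542689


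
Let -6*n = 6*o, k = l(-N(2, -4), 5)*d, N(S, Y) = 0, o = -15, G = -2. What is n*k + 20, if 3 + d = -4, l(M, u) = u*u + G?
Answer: -2395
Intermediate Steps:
l(M, u) = -2 + u² (l(M, u) = u*u - 2 = u² - 2 = -2 + u²)
d = -7 (d = -3 - 4 = -7)
k = -161 (k = (-2 + 5²)*(-7) = (-2 + 25)*(-7) = 23*(-7) = -161)
n = 15 (n = -(-15) = -⅙*(-90) = 15)
n*k + 20 = 15*(-161) + 20 = -2415 + 20 = -2395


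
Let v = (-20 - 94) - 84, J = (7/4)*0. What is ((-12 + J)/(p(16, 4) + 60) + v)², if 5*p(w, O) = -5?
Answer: 136749636/3481 ≈ 39285.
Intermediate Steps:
p(w, O) = -1 (p(w, O) = (⅕)*(-5) = -1)
J = 0 (J = ((¼)*7)*0 = (7/4)*0 = 0)
v = -198 (v = -114 - 84 = -198)
((-12 + J)/(p(16, 4) + 60) + v)² = ((-12 + 0)/(-1 + 60) - 198)² = (-12/59 - 198)² = (-11694/59)² = 136749636/3481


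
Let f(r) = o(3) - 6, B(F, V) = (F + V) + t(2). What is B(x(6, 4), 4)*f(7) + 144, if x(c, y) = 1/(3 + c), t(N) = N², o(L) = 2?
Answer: 1004/9 ≈ 111.56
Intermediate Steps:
B(F, V) = 4 + F + V (B(F, V) = (F + V) + 2² = (F + V) + 4 = 4 + F + V)
f(r) = -4 (f(r) = 2 - 6 = -4)
B(x(6, 4), 4)*f(7) + 144 = (4 + 1/(3 + 6) + 4)*(-4) + 144 = (4 + 1/9 + 4)*(-4) + 144 = (4 + ⅑ + 4)*(-4) + 144 = (73/9)*(-4) + 144 = -292/9 + 144 = 1004/9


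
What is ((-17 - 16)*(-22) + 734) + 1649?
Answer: 3109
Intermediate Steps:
((-17 - 16)*(-22) + 734) + 1649 = (-33*(-22) + 734) + 1649 = (726 + 734) + 1649 = 1460 + 1649 = 3109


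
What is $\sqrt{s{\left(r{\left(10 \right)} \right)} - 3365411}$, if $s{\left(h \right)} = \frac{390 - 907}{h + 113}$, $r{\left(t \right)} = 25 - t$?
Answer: $\frac{25 i \sqrt{1378474}}{16} \approx 1834.5 i$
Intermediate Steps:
$s{\left(h \right)} = - \frac{517}{113 + h}$
$\sqrt{s{\left(r{\left(10 \right)} \right)} - 3365411} = \sqrt{- \frac{517}{113 + \left(25 - 10\right)} - 3365411} = \sqrt{- \frac{517}{113 + 15} - 3365411} = \sqrt{- \frac{517}{128} - 3365411} = \sqrt{- \frac{430773125}{128}} = \frac{25 i \sqrt{1378474}}{16}$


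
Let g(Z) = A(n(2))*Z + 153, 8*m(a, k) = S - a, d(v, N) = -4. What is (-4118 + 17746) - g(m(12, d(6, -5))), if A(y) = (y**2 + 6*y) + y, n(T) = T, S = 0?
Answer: 13502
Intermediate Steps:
A(y) = y**2 + 7*y
m(a, k) = -a/8 (m(a, k) = (0 - a)/8 = (-a)/8 = -a/8)
g(Z) = 153 + 18*Z (g(Z) = (2*(7 + 2))*Z + 153 = (2*9)*Z + 153 = 18*Z + 153 = 153 + 18*Z)
(-4118 + 17746) - g(m(12, d(6, -5))) = (-4118 + 17746) - (153 + 18*(-1/8*12)) = 13628 - (153 + 18*(-3/2)) = 13628 - (153 - 27) = 13628 - 1*126 = 13628 - 126 = 13502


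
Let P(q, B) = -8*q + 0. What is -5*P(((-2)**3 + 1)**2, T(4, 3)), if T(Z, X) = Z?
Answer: 1960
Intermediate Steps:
P(q, B) = -8*q
-5*P(((-2)**3 + 1)**2, T(4, 3)) = -(-40)*((-2)**3 + 1)**2 = -(-40)*(-8 + 1)**2 = -(-40)*(-7)**2 = -(-40)*49 = -5*(-392) = 1960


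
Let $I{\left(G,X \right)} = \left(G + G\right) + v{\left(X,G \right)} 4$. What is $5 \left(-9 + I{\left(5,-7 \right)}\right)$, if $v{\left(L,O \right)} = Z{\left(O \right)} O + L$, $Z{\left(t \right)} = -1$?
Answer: $-235$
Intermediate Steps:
$v{\left(L,O \right)} = L - O$ ($v{\left(L,O \right)} = - O + L = L - O$)
$I{\left(G,X \right)} = - 2 G + 4 X$ ($I{\left(G,X \right)} = \left(G + G\right) + \left(X - G\right) 4 = 2 G - \left(- 4 X + 4 G\right) = - 2 G + 4 X$)
$5 \left(-9 + I{\left(5,-7 \right)}\right) = 5 \left(-9 + \left(\left(-2\right) 5 + 4 \left(-7\right)\right)\right) = 5 \left(-9 - 38\right) = 5 \left(-47\right) = -235$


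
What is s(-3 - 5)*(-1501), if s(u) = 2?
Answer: -3002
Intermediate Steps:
s(-3 - 5)*(-1501) = 2*(-1501) = -3002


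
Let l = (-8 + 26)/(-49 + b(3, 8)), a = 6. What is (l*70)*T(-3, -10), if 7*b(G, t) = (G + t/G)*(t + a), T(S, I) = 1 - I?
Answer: -41580/113 ≈ -367.96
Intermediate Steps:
b(G, t) = (6 + t)*(G + t/G)/7 (b(G, t) = ((G + t/G)*(t + 6))/7 = ((G + t/G)*(6 + t))/7 = ((6 + t)*(G + t/G))/7 = (6 + t)*(G + t/G)/7)
l = -54/113 (l = (-8 + 26)/(-49 + (⅐)*(8² + 6*8 + 3²*(6 + 8))/3) = 18/(-49 + (⅐)*(⅓)*(64 + 48 + 9*14)) = 18/(-49 + (⅐)*(⅓)*(64 + 48 + 126)) = 18/(-49 + (⅐)*(⅓)*238) = 18/(-49 + 34/3) = 18/(-113/3) = 18*(-3/113) = -54/113 ≈ -0.47788)
(l*70)*T(-3, -10) = (-54/113*70)*(1 - 1*(-10)) = -3780*(1 + 10)/113 = -3780/113*11 = -41580/113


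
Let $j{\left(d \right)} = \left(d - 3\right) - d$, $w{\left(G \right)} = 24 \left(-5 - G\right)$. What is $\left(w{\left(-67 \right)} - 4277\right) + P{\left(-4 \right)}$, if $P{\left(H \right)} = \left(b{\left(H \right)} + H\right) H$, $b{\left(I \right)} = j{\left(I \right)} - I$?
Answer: $-2777$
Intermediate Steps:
$w{\left(G \right)} = -120 - 24 G$
$j{\left(d \right)} = -3$ ($j{\left(d \right)} = \left(-3 + d\right) - d = -3$)
$b{\left(I \right)} = -3 - I$
$P{\left(H \right)} = - 3 H$ ($P{\left(H \right)} = \left(\left(-3 - H\right) + H\right) H = - 3 H$)
$\left(w{\left(-67 \right)} - 4277\right) + P{\left(-4 \right)} = \left(\left(-120 - -1608\right) - 4277\right) - -12 = \left(\left(-120 + 1608\right) - 4277\right) + 12 = \left(1488 - 4277\right) + 12 = -2789 + 12 = -2777$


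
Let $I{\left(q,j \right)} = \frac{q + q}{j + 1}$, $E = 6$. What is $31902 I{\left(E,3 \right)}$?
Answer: $95706$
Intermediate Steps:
$I{\left(q,j \right)} = \frac{2 q}{1 + j}$
$31902 I{\left(E,3 \right)} = 31902 \cdot 2 \cdot 6 \frac{1}{1 + 3} = 31902 \cdot 2 \cdot 6 \cdot \frac{1}{4} = 31902 \cdot 3 = 95706$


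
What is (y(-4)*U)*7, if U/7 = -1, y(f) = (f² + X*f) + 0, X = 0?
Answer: -784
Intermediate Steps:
y(f) = f² (y(f) = (f² + 0*f) + 0 = (f² + 0) + 0 = f² + 0 = f²)
U = -7 (U = 7*(-1) = -7)
(y(-4)*U)*7 = ((-4)²*(-7))*7 = (16*(-7))*7 = -112*7 = -784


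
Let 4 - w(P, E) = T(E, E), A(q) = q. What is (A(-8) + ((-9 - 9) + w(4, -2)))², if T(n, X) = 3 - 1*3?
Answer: 484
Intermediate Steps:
T(n, X) = 0 (T(n, X) = 3 - 3 = 0)
w(P, E) = 4 (w(P, E) = 4 - 1*0 = 4 + 0 = 4)
(A(-8) + ((-9 - 9) + w(4, -2)))² = (-8 + ((-9 - 9) + 4))² = (-8 + (-18 + 4))² = (-8 - 14)² = (-22)² = 484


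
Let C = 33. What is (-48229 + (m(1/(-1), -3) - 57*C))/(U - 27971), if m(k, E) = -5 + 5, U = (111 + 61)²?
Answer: -50110/1613 ≈ -31.066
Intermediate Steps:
U = 29584 (U = 172² = 29584)
m(k, E) = 0
(-48229 + (m(1/(-1), -3) - 57*C))/(U - 27971) = (-48229 + (0 - 57*33))/(29584 - 27971) = (-48229 + (0 - 1881))/1613 = (-48229 - 1881)*(1/1613) = -50110*1/1613 = -50110/1613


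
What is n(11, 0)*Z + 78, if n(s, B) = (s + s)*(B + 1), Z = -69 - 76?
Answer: -3112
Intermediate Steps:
Z = -145
n(s, B) = 2*s*(1 + B) (n(s, B) = (2*s)*(1 + B) = 2*s*(1 + B))
n(11, 0)*Z + 78 = (2*11*(1 + 0))*(-145) + 78 = (2*11*1)*(-145) + 78 = 22*(-145) + 78 = -3190 + 78 = -3112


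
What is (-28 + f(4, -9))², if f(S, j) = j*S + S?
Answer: 3600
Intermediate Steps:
f(S, j) = S + S*j (f(S, j) = S*j + S = S + S*j)
(-28 + f(4, -9))² = (-28 + 4*(1 - 9))² = (-28 + 4*(-8))² = (-28 - 32)² = (-60)² = 3600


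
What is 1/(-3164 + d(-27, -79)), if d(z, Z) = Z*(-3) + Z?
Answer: -1/3006 ≈ -0.00033267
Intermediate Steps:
d(z, Z) = -2*Z (d(z, Z) = -3*Z + Z = -2*Z)
1/(-3164 + d(-27, -79)) = 1/(-3164 - 2*(-79)) = 1/(-3164 + 158) = 1/(-3006) = -1/3006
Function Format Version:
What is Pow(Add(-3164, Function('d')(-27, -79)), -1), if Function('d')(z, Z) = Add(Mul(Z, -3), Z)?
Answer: Rational(-1, 3006) ≈ -0.00033267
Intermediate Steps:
Function('d')(z, Z) = Mul(-2, Z) (Function('d')(z, Z) = Add(Mul(-3, Z), Z) = Mul(-2, Z))
Pow(Add(-3164, Function('d')(-27, -79)), -1) = Pow(Add(-3164, Mul(-2, -79)), -1) = Pow(Add(-3164, 158), -1) = Pow(-3006, -1) = Rational(-1, 3006)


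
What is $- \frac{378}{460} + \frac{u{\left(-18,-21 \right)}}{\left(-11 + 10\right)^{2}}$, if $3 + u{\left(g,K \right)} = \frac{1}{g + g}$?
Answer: $- \frac{15937}{4140} \approx -3.8495$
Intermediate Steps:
$u{\left(g,K \right)} = -3 + \frac{1}{2 g}$ ($u{\left(g,K \right)} = -3 + \frac{1}{g + g} = -3 + \frac{1}{2 g}$)
$- \frac{378}{460} + \frac{u{\left(-18,-21 \right)}}{\left(-11 + 10\right)^{2}} = - \frac{378}{460} + \frac{-3 + \frac{1}{2 \left(-18\right)}}{\left(-11 + 10\right)^{2}} = \left(-378\right) \frac{1}{460} + \frac{-3 + \frac{1}{2} \left(- \frac{1}{18}\right)}{\left(-1\right)^{2}} = - \frac{189}{230} + \frac{-3 - \frac{1}{36}}{1} = - \frac{189}{230} - \frac{109}{36} = - \frac{15937}{4140}$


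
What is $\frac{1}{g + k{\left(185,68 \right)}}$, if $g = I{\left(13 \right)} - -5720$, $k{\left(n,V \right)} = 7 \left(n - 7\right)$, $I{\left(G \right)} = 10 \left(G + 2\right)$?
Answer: $\frac{1}{7116} \approx 0.00014053$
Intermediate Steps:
$I{\left(G \right)} = 20 + 10 G$ ($I{\left(G \right)} = 10 \left(2 + G\right) = 20 + 10 G$)
$k{\left(n,V \right)} = -49 + 7 n$ ($k{\left(n,V \right)} = 7 \left(-7 + n\right) = -49 + 7 n$)
$g = 5870$ ($g = \left(20 + 10 \cdot 13\right) - -5720 = \left(20 + 130\right) + 5720 = 150 + 5720 = 5870$)
$\frac{1}{g + k{\left(185,68 \right)}} = \frac{1}{5870 + \left(-49 + 7 \cdot 185\right)} = \frac{1}{5870 + \left(-49 + 1295\right)} = \frac{1}{5870 + 1246} = \frac{1}{7116}$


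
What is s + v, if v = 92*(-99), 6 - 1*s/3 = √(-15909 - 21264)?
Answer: -9090 - 3*I*√37173 ≈ -9090.0 - 578.41*I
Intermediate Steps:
s = 18 - 3*I*√37173 (s = 18 - 3*√(-15909 - 21264) = 18 - 3*I*√37173 ≈ 18.0 - 578.41*I)
v = -9108
s + v = (18 - 3*I*√37173) - 9108 = -9090 - 3*I*√37173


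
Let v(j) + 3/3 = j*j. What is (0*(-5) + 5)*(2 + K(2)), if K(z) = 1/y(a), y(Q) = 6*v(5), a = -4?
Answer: 1445/144 ≈ 10.035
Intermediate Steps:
v(j) = -1 + j² (v(j) = -1 + j*j = -1 + j²)
y(Q) = 144 (y(Q) = 6*(-1 + 5²) = 6*(-1 + 25) = 6*24 = 144)
K(z) = 1/144
(0*(-5) + 5)*(2 + K(2)) = (0*(-5) + 5)*(2 + 1/144) = (0 + 5)*(289/144) = 5*(289/144) = 1445/144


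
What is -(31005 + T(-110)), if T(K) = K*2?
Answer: -30785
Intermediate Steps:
T(K) = 2*K
-(31005 + T(-110)) = -(31005 + 2*(-110)) = -(31005 - 220) = -1*30785 = -30785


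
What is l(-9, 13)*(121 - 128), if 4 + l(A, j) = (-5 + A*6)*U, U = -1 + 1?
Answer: 28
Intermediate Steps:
U = 0
l(A, j) = -4 (l(A, j) = -4 + (-5 + A*6)*0 = -4 + (-5 + 6*A)*0 = -4 + 0 = -4)
l(-9, 13)*(121 - 128) = -4*(121 - 128) = -4*(-7) = 28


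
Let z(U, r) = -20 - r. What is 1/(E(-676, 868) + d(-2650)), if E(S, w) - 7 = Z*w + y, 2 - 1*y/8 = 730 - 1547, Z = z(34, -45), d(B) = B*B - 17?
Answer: 1/7050742 ≈ 1.4183e-7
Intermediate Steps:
d(B) = -17 + B² (d(B) = B² - 17 = -17 + B²)
Z = 25 (Z = -20 - 1*(-45) = -20 + 45 = 25)
y = 6552 (y = 16 - 8*(730 - 1547) = 16 - 8*(-817) = 16 + 6536 = 6552)
E(S, w) = 6559 + 25*w (E(S, w) = 7 + (25*w + 6552) = 7 + (6552 + 25*w) = 6559 + 25*w)
1/(E(-676, 868) + d(-2650)) = 1/((6559 + 25*868) + (-17 + (-2650)²)) = 1/((6559 + 21700) + (-17 + 7022500)) = 1/(28259 + 7022483) = 1/7050742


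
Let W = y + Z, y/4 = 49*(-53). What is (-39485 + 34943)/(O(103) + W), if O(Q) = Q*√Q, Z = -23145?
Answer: 25384481/187228227 + 77971*√103/187228227 ≈ 0.13981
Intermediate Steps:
y = -10388 (y = 4*(49*(-53)) = 4*(-2597) = -10388)
W = -33533 (W = -10388 - 23145 = -33533)
O(Q) = Q^(3/2)
(-39485 + 34943)/(O(103) + W) = (-39485 + 34943)/(103^(3/2) - 33533) = -4542/(103*√103 - 33533) = -4542/(-33533 + 103*√103)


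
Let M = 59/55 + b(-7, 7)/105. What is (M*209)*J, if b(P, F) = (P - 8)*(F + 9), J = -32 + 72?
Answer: -70984/7 ≈ -10141.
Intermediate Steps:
J = 40
b(P, F) = (-8 + P)*(9 + F)
M = -467/385 (M = 59/55 + (-72 - 8*7 + 9*(-7) + 7*(-7))/105 = 59*(1/55) + (-72 - 56 - 63 - 49)*(1/105) = 59/55 - 240*1/105 = 59/55 - 16/7 = -467/385 ≈ -1.2130)
(M*209)*J = -467/385*209*40 = -8873/35*40 = -70984/7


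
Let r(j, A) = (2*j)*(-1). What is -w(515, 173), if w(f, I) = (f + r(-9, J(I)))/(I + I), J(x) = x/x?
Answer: -533/346 ≈ -1.5405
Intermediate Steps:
J(x) = 1
r(j, A) = -2*j
w(f, I) = (18 + f)/(2*I) (w(f, I) = (f - 2*(-9))/(I + I) = (f + 18)/((2*I)) = (18 + f)*(1/(2*I)) = (18 + f)/(2*I))
-w(515, 173) = -(18 + 515)/(2*173) = -533/(2*173) = -1*533/346 = -533/346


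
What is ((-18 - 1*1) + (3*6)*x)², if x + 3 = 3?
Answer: 361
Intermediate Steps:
x = 0 (x = -3 + 3 = 0)
((-18 - 1*1) + (3*6)*x)² = ((-18 - 1*1) + (3*6)*0)² = ((-18 - 1) + 18*0)² = (-19 + 0)² = (-19)² = 361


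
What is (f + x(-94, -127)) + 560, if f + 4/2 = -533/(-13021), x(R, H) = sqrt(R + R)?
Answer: 7266251/13021 + 2*I*sqrt(47) ≈ 558.04 + 13.711*I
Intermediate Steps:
x(R, H) = sqrt(2)*sqrt(R) (x(R, H) = sqrt(2*R) = sqrt(2)*sqrt(R))
f = -25509/13021 (f = -2 - 533/(-13021) = -2 - 533*(-1/13021) = -2 + 533/13021 = -25509/13021 ≈ -1.9591)
(f + x(-94, -127)) + 560 = (-25509/13021 + sqrt(2)*sqrt(-94)) + 560 = (-25509/13021 + sqrt(2)*(I*sqrt(94))) + 560 = (-25509/13021 + 2*I*sqrt(47)) + 560 = 7266251/13021 + 2*I*sqrt(47)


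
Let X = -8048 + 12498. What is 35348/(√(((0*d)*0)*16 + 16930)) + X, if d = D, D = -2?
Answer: 4450 + 17674*√16930/8465 ≈ 4721.7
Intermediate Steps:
d = -2
X = 4450
35348/(√(((0*d)*0)*16 + 16930)) + X = 35348/(√(((0*(-2))*0)*16 + 16930)) + 4450 = 35348/(√((0*0)*16 + 16930)) + 4450 = 35348/(√(0*16 + 16930)) + 4450 = 35348/(√(0 + 16930)) + 4450 = 35348/(√16930) + 4450 = 35348*(√16930/16930) + 4450 = 17674*√16930/8465 + 4450 = 4450 + 17674*√16930/8465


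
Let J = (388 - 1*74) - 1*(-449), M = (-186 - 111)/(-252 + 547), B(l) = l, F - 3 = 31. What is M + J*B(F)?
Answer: 7652593/295 ≈ 25941.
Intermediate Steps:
F = 34 (F = 3 + 31 = 34)
M = -297/295 ≈ -1.0068
J = 763 (J = (388 - 74) + 449 = 314 + 449 = 763)
M + J*B(F) = -297/295 + 763*34 = -297/295 + 25942 = 7652593/295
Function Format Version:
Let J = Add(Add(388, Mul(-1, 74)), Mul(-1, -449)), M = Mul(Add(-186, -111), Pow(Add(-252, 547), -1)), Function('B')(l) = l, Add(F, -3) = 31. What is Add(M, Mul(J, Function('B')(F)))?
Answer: Rational(7652593, 295) ≈ 25941.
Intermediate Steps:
F = 34 (F = Add(3, 31) = 34)
M = Rational(-297, 295) (M = Mul(-297, Pow(295, -1)) = Mul(-297, Rational(1, 295)) = Rational(-297, 295) ≈ -1.0068)
J = 763 (J = Add(Add(388, -74), 449) = Add(314, 449) = 763)
Add(M, Mul(J, Function('B')(F))) = Add(Rational(-297, 295), Mul(763, 34)) = Add(Rational(-297, 295), 25942) = Rational(7652593, 295)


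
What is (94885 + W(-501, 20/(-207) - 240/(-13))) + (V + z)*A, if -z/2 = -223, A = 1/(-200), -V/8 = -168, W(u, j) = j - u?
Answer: 5134181231/53820 ≈ 95395.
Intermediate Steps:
V = 1344 (V = -8*(-168) = 1344)
A = -1/200 ≈ -0.0050000
z = 446 (z = -2*(-223) = 446)
(94885 + W(-501, 20/(-207) - 240/(-13))) + (V + z)*A = (94885 + ((20/(-207) - 240/(-13)) - 1*(-501))) + (1344 + 446)*(-1/200) = (94885 + ((20*(-1/207) - 240*(-1/13)) + 501)) + 1790*(-1/200) = (94885 + ((-20/207 + 240/13) + 501)) - 179/20 = (94885 + (49420/2691 + 501)) - 179/20 = (94885 + 1397611/2691) - 179/20 = 256733146/2691 - 179/20 = 5134181231/53820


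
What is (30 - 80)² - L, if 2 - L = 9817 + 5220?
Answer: 17535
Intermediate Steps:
L = -15035 (L = 2 - (9817 + 5220) = 2 - 1*15037 = 2 - 15037 = -15035)
(30 - 80)² - L = (30 - 80)² - 1*(-15035) = (-50)² + 15035 = 2500 + 15035 = 17535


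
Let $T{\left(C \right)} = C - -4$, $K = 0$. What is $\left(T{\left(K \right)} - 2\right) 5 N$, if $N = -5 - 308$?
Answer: $-3130$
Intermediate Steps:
$N = -313$
$T{\left(C \right)} = 4 + C$ ($T{\left(C \right)} = C + 4 = 4 + C$)
$\left(T{\left(K \right)} - 2\right) 5 N = \left(\left(4 + 0\right) - 2\right) 5 \left(-313\right) = \left(4 - 2\right) 5 \left(-313\right) = 2 \cdot 5 \left(-313\right) = 10 \left(-313\right) = -3130$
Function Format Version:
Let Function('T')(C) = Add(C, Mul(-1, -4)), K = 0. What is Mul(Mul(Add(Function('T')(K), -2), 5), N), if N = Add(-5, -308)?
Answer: -3130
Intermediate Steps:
N = -313
Function('T')(C) = Add(4, C) (Function('T')(C) = Add(C, 4) = Add(4, C))
Mul(Mul(Add(Function('T')(K), -2), 5), N) = Mul(Mul(Add(Add(4, 0), -2), 5), -313) = Mul(Mul(Add(4, -2), 5), -313) = Mul(Mul(2, 5), -313) = Mul(10, -313) = -3130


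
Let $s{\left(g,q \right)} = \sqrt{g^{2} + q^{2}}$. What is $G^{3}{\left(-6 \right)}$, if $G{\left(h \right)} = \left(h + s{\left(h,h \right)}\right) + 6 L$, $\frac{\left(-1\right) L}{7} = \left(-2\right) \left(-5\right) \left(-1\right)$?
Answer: $71047368 + 3085560 \sqrt{2} \approx 7.5411 \cdot 10^{7}$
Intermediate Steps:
$L = 70$ ($L = - 7 \left(-2\right) \left(-5\right) \left(-1\right) = - 7 \cdot 10 \left(-1\right) = \left(-7\right) \left(-10\right) = 70$)
$G{\left(h \right)} = 420 + h + \sqrt{2} \sqrt{h^{2}}$ ($G{\left(h \right)} = \left(h + \sqrt{h^{2} + h^{2}}\right) + 6 \cdot 70 = \left(h + \sqrt{2 h^{2}}\right) + 420 = \left(h + \sqrt{2} \sqrt{h^{2}}\right) + 420 = 420 + h + \sqrt{2} \sqrt{h^{2}}$)
$G^{3}{\left(-6 \right)} = \left(420 - 6 + \sqrt{2} \sqrt{\left(-6\right)^{2}}\right)^{3} = \left(420 - 6 + \sqrt{2} \sqrt{36}\right)^{3} = \left(420 - 6 + \sqrt{2} \cdot 6\right)^{3} = \left(420 - 6 + 6 \sqrt{2}\right)^{3} = \left(414 + 6 \sqrt{2}\right)^{3}$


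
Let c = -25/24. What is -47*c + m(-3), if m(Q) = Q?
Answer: 1103/24 ≈ 45.958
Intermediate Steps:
c = -25/24 (c = -25*1/24 = -25/24 ≈ -1.0417)
-47*c + m(-3) = -47*(-25/24) - 3 = 1175/24 - 3 = 1103/24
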